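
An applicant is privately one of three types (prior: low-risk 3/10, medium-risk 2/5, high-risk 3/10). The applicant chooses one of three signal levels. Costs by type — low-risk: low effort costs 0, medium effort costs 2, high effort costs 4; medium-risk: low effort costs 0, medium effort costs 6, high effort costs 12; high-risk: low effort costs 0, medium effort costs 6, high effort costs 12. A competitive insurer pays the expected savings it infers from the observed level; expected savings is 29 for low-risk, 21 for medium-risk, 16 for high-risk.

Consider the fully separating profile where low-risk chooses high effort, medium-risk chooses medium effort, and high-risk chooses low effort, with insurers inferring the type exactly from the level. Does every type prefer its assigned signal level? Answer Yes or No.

Separating rebates: high effort → 29, medium effort → 21, low effort → 16.
low-risk (assigned high effort): low effort: 16 − 0 = 16; medium effort: 21 − 2 = 19; high effort: 29 − 4 = 25. low-risk stays.
medium-risk (assigned medium effort): low effort: 16 − 0 = 16; medium effort: 21 − 6 = 15; high effort: 29 − 12 = 17. medium-risk prefers high effort.
high-risk (assigned low effort): low effort: 16 − 0 = 16; medium effort: 21 − 6 = 15; high effort: 29 − 12 = 17. high-risk prefers high effort.
At least one type deviates; the separating profile fails.

No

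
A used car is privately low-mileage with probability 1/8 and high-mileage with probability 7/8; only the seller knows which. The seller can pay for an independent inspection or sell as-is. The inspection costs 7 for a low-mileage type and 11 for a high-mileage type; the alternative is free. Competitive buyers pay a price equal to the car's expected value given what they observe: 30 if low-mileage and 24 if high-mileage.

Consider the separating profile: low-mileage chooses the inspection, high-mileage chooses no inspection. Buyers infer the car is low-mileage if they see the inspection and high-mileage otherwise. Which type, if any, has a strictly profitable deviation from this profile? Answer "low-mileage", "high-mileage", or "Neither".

low-mileage

The inspection pays 30; no inspection pays 24.
low-mileage: assigned the inspection, nets 30 − 7 = 23; deviating to no inspection nets 24.
high-mileage: assigned no inspection, nets 24; deviating to the inspection nets 30 − 11 = 19.
The low-mileage type gains 1 by deviating.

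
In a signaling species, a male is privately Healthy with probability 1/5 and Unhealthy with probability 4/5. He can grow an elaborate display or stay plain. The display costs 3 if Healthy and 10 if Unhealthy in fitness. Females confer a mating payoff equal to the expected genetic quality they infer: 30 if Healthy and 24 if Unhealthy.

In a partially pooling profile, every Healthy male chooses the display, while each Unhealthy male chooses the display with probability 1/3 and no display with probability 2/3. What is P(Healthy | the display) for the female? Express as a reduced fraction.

3/7

P(the display) = (1/5)·1 + (4/5)·(1/3) = 7/15.
By Bayes' rule, P(Healthy | the display) = (1/5) / (7/15) = 3/7.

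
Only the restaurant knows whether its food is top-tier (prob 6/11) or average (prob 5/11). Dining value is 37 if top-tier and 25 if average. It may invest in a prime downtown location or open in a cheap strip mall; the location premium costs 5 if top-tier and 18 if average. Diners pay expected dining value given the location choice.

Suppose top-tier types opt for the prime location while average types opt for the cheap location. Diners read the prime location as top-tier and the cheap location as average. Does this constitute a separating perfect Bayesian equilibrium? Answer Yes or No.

Yes

Under these beliefs, the prime location earns price premium 37 and the cheap location earns price premium 25.
top-tier: the prime location nets 37 − 5 = 32; the cheap location nets 25. top-tier prefers the prime location.
average: the prime location nets 37 − 18 = 19; the cheap location nets 25. average prefers the cheap location.
Neither type deviates, so the separating profile is an equilibrium.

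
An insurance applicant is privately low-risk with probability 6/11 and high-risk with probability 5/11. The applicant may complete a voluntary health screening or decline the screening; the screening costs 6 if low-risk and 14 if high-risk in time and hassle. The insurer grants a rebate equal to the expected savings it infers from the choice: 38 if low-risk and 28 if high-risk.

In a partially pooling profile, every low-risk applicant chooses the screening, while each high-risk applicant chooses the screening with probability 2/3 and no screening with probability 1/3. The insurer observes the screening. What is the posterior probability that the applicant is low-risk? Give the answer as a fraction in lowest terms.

9/14

P(the screening) = (6/11)·1 + (5/11)·(2/3) = 28/33.
By Bayes' rule, P(low-risk | the screening) = (6/11) / (28/33) = 9/14.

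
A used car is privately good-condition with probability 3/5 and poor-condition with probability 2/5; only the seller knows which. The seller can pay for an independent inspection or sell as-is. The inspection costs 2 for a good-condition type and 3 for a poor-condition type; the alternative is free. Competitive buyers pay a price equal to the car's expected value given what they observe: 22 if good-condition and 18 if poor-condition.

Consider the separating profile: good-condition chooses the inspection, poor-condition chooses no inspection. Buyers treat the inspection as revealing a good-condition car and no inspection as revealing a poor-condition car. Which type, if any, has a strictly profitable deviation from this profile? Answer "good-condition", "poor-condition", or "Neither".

poor-condition

The inspection pays 22; no inspection pays 18.
good-condition: assigned the inspection, nets 22 − 2 = 20; deviating to no inspection nets 18.
poor-condition: assigned no inspection, nets 18; deviating to the inspection nets 22 − 3 = 19.
The poor-condition type gains 1 by deviating.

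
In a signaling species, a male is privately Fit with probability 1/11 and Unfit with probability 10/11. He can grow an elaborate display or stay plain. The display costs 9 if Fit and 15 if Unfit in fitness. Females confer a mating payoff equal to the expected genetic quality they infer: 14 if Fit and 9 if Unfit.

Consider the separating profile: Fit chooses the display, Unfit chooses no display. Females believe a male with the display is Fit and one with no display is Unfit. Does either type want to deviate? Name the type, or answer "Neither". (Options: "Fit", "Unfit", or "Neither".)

Fit

The display pays 14; no display pays 9.
Fit: assigned the display, nets 14 − 9 = 5; deviating to no display nets 9.
Unfit: assigned no display, nets 9; deviating to the display nets 14 − 15 = -1.
The Fit type gains 4 by deviating.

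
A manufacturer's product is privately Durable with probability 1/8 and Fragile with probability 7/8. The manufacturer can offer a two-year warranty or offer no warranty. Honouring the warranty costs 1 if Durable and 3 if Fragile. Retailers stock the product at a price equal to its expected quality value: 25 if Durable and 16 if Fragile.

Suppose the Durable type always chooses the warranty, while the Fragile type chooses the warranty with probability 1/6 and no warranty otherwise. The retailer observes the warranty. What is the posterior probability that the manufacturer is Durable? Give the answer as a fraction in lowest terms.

6/13

P(the warranty) = (1/8)·1 + (7/8)·(1/6) = 13/48.
By Bayes' rule, P(Durable | the warranty) = (1/8) / (13/48) = 6/13.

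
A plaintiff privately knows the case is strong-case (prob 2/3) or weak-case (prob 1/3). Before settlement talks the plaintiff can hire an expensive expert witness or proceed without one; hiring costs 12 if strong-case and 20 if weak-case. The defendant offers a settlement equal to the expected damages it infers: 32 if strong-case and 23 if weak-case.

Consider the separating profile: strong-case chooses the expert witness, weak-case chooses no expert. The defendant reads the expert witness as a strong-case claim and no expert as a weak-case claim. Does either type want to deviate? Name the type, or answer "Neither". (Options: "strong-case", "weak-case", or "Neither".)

strong-case

The expert witness pays 32; no expert pays 23.
strong-case: assigned the expert witness, nets 32 − 12 = 20; deviating to no expert nets 23.
weak-case: assigned no expert, nets 23; deviating to the expert witness nets 32 − 20 = 12.
The strong-case type gains 3 by deviating.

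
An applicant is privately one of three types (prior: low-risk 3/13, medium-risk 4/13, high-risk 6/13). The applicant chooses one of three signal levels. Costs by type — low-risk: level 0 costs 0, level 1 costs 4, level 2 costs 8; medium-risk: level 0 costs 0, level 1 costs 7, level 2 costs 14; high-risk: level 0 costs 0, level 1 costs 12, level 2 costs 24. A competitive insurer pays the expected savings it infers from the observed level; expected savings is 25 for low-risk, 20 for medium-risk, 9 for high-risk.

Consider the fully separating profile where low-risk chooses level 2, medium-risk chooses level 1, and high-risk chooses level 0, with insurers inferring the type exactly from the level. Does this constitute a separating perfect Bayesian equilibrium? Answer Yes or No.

Separating rebates: level 2 → 25, level 1 → 20, level 0 → 9.
low-risk (assigned level 2): level 0: 9 − 0 = 9; level 1: 20 − 4 = 16; level 2: 25 − 8 = 17. low-risk stays.
medium-risk (assigned level 1): level 0: 9 − 0 = 9; level 1: 20 − 7 = 13; level 2: 25 − 14 = 11. medium-risk stays.
high-risk (assigned level 0): level 0: 9 − 0 = 9; level 1: 20 − 12 = 8; level 2: 25 − 24 = 1. high-risk stays.
Every type prefers its assigned level; separation holds.

Yes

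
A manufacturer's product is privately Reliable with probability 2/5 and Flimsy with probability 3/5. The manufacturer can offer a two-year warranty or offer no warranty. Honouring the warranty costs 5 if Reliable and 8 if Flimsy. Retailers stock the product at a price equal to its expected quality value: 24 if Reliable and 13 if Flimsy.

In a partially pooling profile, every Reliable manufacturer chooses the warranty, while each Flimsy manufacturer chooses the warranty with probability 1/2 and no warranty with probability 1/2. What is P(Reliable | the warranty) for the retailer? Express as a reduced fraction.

P(the warranty) = (2/5)·1 + (3/5)·(1/2) = 7/10.
By Bayes' rule, P(Reliable | the warranty) = (2/5) / (7/10) = 4/7.

4/7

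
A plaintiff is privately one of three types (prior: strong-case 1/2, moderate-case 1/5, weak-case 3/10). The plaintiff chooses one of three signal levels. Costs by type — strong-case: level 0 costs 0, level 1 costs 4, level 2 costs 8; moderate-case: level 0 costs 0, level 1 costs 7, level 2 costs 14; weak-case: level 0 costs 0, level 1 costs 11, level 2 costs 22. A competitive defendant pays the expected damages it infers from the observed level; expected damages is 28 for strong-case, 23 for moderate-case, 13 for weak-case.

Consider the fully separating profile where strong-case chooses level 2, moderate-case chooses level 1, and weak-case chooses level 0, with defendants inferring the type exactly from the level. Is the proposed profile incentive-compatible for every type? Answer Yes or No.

Yes

Separating settlements: level 2 → 28, level 1 → 23, level 0 → 13.
strong-case (assigned level 2): level 0: 13 − 0 = 13; level 1: 23 − 4 = 19; level 2: 28 − 8 = 20. strong-case stays.
moderate-case (assigned level 1): level 0: 13 − 0 = 13; level 1: 23 − 7 = 16; level 2: 28 − 14 = 14. moderate-case stays.
weak-case (assigned level 0): level 0: 13 − 0 = 13; level 1: 23 − 11 = 12; level 2: 28 − 22 = 6. weak-case stays.
Every type prefers its assigned level; separation holds.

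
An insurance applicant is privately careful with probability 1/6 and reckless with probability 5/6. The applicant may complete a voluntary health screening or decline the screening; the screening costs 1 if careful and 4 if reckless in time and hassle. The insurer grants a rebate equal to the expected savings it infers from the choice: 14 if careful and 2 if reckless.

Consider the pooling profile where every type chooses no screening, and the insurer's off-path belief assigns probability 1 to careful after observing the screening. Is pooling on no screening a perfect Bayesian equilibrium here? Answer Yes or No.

On path, the insurer holds the prior and pays 1/6·14 + 5/6·2 = 4. Off path (the screening), believing careful, it pays 14.
careful: no screening nets 4; the screening nets 14 − 1 = 13. careful would deviate.
reckless: no screening nets 4; the screening nets 14 − 4 = 10. reckless would deviate.
A type deviates, so pooling fails.

No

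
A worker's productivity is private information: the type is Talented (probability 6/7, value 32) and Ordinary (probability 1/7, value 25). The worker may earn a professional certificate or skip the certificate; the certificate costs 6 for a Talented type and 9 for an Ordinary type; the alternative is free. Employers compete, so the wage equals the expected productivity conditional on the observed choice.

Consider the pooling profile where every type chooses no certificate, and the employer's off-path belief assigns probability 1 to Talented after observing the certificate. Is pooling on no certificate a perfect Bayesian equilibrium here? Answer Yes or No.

On path, the employer holds the prior and pays 6/7·32 + 1/7·25 = 31. Off path (the certificate), believing Talented, it pays 32.
Talented: no certificate nets 31; the certificate nets 32 − 6 = 26. Talented stays.
Ordinary: no certificate nets 31; the certificate nets 32 − 9 = 23. Ordinary stays.
No type deviates, so pooling is sustained.

Yes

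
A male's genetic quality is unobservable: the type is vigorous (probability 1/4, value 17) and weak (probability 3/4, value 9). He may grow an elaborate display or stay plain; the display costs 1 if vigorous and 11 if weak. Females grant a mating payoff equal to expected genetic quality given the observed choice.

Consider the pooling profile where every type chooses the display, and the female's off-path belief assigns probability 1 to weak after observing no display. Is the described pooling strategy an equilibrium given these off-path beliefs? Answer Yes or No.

No

On path, the female holds the prior and pays 1/4·17 + 3/4·9 = 11. Off path (no display), believing weak, it pays 9.
vigorous: the display nets 11 − 1 = 10; no display nets 9. vigorous stays.
weak: the display nets 11 − 11 = 0; no display nets 9. weak would deviate.
A type deviates, so pooling fails.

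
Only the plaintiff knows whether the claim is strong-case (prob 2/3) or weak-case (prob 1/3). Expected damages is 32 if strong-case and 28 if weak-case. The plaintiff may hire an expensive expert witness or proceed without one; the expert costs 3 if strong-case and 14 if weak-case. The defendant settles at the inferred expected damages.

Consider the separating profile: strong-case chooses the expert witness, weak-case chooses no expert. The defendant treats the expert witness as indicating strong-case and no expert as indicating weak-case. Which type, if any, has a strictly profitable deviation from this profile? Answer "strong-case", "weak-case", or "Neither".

The expert witness pays 32; no expert pays 28.
strong-case: assigned the expert witness, nets 32 − 3 = 29; deviating to no expert nets 28.
weak-case: assigned no expert, nets 28; deviating to the expert witness nets 32 − 14 = 18.
Both types strictly prefer their assigned action; no profitable deviation.

Neither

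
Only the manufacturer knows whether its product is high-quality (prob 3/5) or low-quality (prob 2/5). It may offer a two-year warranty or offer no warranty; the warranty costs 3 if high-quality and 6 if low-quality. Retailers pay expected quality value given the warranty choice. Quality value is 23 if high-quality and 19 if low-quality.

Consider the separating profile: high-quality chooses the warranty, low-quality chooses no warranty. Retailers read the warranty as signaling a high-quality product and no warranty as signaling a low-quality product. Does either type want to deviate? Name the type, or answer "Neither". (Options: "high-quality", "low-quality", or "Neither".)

The warranty pays 23; no warranty pays 19.
high-quality: assigned the warranty, nets 23 − 3 = 20; deviating to no warranty nets 19.
low-quality: assigned no warranty, nets 19; deviating to the warranty nets 23 − 6 = 17.
Both types strictly prefer their assigned action; no profitable deviation.

Neither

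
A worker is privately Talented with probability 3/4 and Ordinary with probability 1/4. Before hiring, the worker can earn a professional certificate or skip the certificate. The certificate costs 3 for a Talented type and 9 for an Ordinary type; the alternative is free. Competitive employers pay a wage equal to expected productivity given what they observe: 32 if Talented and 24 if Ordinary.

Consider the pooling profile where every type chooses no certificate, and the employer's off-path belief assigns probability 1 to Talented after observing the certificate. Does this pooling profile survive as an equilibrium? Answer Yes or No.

Yes

On path, the employer holds the prior and pays 3/4·32 + 1/4·24 = 30. Off path (the certificate), believing Talented, it pays 32.
Talented: no certificate nets 30; the certificate nets 32 − 3 = 29. Talented stays.
Ordinary: no certificate nets 30; the certificate nets 32 − 9 = 23. Ordinary stays.
No type deviates, so pooling is sustained.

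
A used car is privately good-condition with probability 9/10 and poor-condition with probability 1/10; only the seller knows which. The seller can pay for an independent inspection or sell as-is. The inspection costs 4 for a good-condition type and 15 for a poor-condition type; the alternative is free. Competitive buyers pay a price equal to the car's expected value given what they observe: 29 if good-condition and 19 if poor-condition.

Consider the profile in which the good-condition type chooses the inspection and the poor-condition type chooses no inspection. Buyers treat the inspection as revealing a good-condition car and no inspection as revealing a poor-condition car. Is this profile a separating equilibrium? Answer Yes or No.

Under these beliefs, the inspection earns price 29 and no inspection earns price 19.
good-condition: the inspection nets 29 − 4 = 25; no inspection nets 19. good-condition prefers the inspection.
poor-condition: the inspection nets 29 − 15 = 14; no inspection nets 19. poor-condition prefers no inspection.
Neither type deviates, so the separating profile is an equilibrium.

Yes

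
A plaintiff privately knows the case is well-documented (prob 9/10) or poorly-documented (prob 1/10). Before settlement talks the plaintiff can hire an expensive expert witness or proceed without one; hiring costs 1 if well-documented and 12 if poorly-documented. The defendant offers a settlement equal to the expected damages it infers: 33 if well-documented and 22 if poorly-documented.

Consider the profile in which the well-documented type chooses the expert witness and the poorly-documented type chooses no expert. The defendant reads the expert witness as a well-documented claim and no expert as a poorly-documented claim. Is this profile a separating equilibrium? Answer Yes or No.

Yes

Under these beliefs, the expert witness earns settlement 33 and no expert earns settlement 22.
well-documented: the expert witness nets 33 − 1 = 32; no expert nets 22. well-documented prefers the expert witness.
poorly-documented: the expert witness nets 33 − 12 = 21; no expert nets 22. poorly-documented prefers no expert.
Neither type deviates, so the separating profile is an equilibrium.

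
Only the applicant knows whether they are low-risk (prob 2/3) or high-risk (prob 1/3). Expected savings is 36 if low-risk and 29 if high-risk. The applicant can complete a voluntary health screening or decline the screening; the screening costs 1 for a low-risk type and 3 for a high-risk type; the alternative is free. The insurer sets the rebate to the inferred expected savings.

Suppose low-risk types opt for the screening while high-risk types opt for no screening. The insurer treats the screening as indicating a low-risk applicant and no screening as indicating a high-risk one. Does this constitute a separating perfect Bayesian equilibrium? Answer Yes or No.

Under these beliefs, the screening earns rebate 36 and no screening earns rebate 29.
low-risk: the screening nets 36 − 1 = 35; no screening nets 29. low-risk prefers the screening.
high-risk: the screening nets 36 − 3 = 33; no screening nets 29. high-risk would deviate to the screening.
high-risk has a profitable deviation, so the profile is not an equilibrium.

No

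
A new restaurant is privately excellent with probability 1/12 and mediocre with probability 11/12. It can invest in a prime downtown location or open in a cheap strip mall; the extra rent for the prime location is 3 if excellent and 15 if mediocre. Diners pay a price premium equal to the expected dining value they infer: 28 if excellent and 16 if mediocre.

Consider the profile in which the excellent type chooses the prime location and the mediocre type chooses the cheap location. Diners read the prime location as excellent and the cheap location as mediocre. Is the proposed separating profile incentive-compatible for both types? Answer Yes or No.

Yes

Under these beliefs, the prime location earns price premium 28 and the cheap location earns price premium 16.
excellent: the prime location nets 28 − 3 = 25; the cheap location nets 16. excellent prefers the prime location.
mediocre: the prime location nets 28 − 15 = 13; the cheap location nets 16. mediocre prefers the cheap location.
Neither type deviates, so the separating profile is an equilibrium.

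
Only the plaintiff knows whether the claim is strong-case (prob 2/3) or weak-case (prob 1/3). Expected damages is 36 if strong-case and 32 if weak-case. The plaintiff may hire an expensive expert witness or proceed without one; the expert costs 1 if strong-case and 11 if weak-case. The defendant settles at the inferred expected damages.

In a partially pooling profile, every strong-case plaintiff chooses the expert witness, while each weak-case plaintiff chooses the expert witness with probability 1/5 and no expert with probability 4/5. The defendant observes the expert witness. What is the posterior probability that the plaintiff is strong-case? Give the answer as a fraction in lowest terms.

10/11

P(the expert witness) = (2/3)·1 + (1/3)·(1/5) = 11/15.
By Bayes' rule, P(strong-case | the expert witness) = (2/3) / (11/15) = 10/11.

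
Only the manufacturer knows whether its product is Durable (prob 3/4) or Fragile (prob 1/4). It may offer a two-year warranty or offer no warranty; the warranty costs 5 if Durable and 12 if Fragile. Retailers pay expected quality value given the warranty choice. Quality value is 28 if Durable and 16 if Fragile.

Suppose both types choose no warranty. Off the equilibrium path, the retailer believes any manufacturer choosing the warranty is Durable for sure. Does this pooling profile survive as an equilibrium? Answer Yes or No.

On path, the retailer holds the prior and pays 3/4·28 + 1/4·16 = 25. Off path (the warranty), believing Durable, it pays 28.
Durable: no warranty nets 25; the warranty nets 28 − 5 = 23. Durable stays.
Fragile: no warranty nets 25; the warranty nets 28 − 12 = 16. Fragile stays.
No type deviates, so pooling is sustained.

Yes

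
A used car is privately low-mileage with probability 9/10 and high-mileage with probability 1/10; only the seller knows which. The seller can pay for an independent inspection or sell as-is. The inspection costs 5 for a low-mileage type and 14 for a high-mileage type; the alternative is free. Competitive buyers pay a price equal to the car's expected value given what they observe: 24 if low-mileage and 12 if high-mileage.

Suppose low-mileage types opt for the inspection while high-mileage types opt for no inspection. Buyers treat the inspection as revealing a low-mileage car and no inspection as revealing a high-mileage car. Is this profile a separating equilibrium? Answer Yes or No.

Under these beliefs, the inspection earns price 24 and no inspection earns price 12.
low-mileage: the inspection nets 24 − 5 = 19; no inspection nets 12. low-mileage prefers the inspection.
high-mileage: the inspection nets 24 − 14 = 10; no inspection nets 12. high-mileage prefers no inspection.
Neither type deviates, so the separating profile is an equilibrium.

Yes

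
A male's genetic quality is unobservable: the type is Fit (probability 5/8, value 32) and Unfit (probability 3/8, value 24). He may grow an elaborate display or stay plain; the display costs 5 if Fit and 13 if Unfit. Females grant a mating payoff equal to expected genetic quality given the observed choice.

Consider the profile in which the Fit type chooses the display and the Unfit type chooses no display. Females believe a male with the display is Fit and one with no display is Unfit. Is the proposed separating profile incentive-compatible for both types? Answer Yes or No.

Under these beliefs, the display earns mating payoff 32 and no display earns mating payoff 24.
Fit: the display nets 32 − 5 = 27; no display nets 24. Fit prefers the display.
Unfit: the display nets 32 − 13 = 19; no display nets 24. Unfit prefers no display.
Neither type deviates, so the separating profile is an equilibrium.

Yes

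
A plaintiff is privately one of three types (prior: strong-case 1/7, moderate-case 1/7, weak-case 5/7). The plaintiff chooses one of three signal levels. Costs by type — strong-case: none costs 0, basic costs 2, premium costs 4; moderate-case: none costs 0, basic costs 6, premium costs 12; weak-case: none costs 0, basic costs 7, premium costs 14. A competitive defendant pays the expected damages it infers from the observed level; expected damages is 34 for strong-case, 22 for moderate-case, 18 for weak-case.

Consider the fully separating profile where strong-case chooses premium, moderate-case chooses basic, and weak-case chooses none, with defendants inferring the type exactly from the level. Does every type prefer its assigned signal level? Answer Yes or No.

No

Separating settlements: premium → 34, basic → 22, none → 18.
strong-case (assigned premium): none: 18 − 0 = 18; basic: 22 − 2 = 20; premium: 34 − 4 = 30. strong-case stays.
moderate-case (assigned basic): none: 18 − 0 = 18; basic: 22 − 6 = 16; premium: 34 − 12 = 22. moderate-case prefers premium.
weak-case (assigned none): none: 18 − 0 = 18; basic: 22 − 7 = 15; premium: 34 − 14 = 20. weak-case prefers premium.
At least one type deviates; the separating profile fails.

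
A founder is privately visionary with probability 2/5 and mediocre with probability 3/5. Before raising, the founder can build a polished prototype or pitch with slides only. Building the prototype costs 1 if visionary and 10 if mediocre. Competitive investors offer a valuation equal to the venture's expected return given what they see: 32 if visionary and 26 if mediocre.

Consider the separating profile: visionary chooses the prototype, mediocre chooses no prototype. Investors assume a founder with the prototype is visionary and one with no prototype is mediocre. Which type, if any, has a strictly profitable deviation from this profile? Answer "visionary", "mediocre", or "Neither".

Neither

The prototype pays 32; no prototype pays 26.
visionary: assigned the prototype, nets 32 − 1 = 31; deviating to no prototype nets 26.
mediocre: assigned no prototype, nets 26; deviating to the prototype nets 32 − 10 = 22.
Both types strictly prefer their assigned action; no profitable deviation.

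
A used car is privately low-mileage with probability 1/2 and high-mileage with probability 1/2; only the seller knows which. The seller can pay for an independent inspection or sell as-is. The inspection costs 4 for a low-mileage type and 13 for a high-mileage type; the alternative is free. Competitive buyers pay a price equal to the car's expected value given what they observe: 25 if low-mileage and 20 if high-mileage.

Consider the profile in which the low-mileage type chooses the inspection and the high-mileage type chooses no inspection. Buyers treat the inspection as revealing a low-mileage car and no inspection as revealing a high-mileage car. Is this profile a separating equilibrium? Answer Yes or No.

Under these beliefs, the inspection earns price 25 and no inspection earns price 20.
low-mileage: the inspection nets 25 − 4 = 21; no inspection nets 20. low-mileage prefers the inspection.
high-mileage: the inspection nets 25 − 13 = 12; no inspection nets 20. high-mileage prefers no inspection.
Neither type deviates, so the separating profile is an equilibrium.

Yes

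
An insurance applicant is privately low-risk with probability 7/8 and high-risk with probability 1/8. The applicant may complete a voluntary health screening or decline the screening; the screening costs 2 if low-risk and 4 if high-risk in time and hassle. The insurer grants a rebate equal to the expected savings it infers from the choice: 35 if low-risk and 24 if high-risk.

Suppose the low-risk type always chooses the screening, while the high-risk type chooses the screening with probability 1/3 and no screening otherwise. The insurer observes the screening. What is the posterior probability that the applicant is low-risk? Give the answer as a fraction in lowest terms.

P(the screening) = (7/8)·1 + (1/8)·(1/3) = 11/12.
By Bayes' rule, P(low-risk | the screening) = (7/8) / (11/12) = 21/22.

21/22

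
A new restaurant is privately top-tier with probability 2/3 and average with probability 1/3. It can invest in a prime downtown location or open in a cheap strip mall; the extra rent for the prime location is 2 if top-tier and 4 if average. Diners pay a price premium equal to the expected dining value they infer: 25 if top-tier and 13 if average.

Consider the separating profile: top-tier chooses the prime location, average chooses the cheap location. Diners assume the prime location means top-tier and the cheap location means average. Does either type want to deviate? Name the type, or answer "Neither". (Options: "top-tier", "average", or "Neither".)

The prime location pays 25; the cheap location pays 13.
top-tier: assigned the prime location, nets 25 − 2 = 23; deviating to the cheap location nets 13.
average: assigned the cheap location, nets 13; deviating to the prime location nets 25 − 4 = 21.
The average type gains 8 by deviating.

average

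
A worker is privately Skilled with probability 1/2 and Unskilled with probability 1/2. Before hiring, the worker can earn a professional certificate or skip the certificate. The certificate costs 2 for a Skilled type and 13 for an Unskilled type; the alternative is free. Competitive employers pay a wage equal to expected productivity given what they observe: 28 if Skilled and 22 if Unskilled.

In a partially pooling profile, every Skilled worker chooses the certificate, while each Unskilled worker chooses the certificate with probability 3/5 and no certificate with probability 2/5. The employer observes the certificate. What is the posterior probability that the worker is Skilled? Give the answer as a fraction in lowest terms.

5/8

P(the certificate) = (1/2)·1 + (1/2)·(3/5) = 4/5.
By Bayes' rule, P(Skilled | the certificate) = (1/2) / (4/5) = 5/8.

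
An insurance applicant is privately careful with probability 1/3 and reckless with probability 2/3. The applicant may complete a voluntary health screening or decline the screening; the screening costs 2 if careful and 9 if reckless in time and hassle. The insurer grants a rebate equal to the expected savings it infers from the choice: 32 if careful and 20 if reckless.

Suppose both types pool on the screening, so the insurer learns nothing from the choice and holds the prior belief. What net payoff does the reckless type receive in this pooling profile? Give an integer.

15

Pooled rebate = 1/3·32 + 2/3·20 = 24.
reckless pays cost 9 for the screening, so net payoff = 24 − 9 = 15.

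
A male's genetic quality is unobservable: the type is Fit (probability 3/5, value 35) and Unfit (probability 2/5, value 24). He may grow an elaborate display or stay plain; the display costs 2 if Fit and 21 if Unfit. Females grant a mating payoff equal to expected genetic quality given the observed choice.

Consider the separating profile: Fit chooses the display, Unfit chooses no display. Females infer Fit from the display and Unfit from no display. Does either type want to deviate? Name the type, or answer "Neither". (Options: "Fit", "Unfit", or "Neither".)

Neither

The display pays 35; no display pays 24.
Fit: assigned the display, nets 35 − 2 = 33; deviating to no display nets 24.
Unfit: assigned no display, nets 24; deviating to the display nets 35 − 21 = 14.
Both types strictly prefer their assigned action; no profitable deviation.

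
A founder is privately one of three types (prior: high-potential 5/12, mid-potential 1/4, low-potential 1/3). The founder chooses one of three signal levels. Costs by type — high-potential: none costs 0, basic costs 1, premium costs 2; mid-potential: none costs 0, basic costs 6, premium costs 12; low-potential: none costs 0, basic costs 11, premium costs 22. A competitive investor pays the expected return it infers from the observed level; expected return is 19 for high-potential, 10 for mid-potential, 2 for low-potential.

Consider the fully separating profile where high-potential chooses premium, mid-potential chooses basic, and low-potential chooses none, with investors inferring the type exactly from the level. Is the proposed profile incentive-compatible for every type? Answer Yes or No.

Separating valuations: premium → 19, basic → 10, none → 2.
high-potential (assigned premium): none: 2 − 0 = 2; basic: 10 − 1 = 9; premium: 19 − 2 = 17. high-potential stays.
mid-potential (assigned basic): none: 2 − 0 = 2; basic: 10 − 6 = 4; premium: 19 − 12 = 7. mid-potential prefers premium.
low-potential (assigned none): none: 2 − 0 = 2; basic: 10 − 11 = -1; premium: 19 − 22 = -3. low-potential stays.
At least one type deviates; the separating profile fails.

No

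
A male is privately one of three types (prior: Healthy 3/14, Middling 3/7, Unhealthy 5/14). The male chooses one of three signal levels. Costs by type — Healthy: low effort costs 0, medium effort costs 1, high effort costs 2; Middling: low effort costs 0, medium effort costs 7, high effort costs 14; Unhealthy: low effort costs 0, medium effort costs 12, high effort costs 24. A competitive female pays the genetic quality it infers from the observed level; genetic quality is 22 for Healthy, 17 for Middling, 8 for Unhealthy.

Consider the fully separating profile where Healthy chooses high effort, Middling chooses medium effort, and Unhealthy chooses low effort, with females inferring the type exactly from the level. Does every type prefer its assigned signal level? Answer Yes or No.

Yes

Separating mating payoffs: high effort → 22, medium effort → 17, low effort → 8.
Healthy (assigned high effort): low effort: 8 − 0 = 8; medium effort: 17 − 1 = 16; high effort: 22 − 2 = 20. Healthy stays.
Middling (assigned medium effort): low effort: 8 − 0 = 8; medium effort: 17 − 7 = 10; high effort: 22 − 14 = 8. Middling stays.
Unhealthy (assigned low effort): low effort: 8 − 0 = 8; medium effort: 17 − 12 = 5; high effort: 22 − 24 = -2. Unhealthy stays.
Every type prefers its assigned level; separation holds.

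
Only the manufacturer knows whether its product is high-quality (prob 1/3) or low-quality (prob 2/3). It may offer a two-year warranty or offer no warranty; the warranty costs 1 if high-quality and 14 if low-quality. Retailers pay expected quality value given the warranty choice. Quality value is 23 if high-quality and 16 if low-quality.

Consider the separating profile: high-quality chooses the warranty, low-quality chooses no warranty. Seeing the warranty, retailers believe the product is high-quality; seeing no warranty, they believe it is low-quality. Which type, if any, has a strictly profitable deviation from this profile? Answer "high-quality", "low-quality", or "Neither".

The warranty pays 23; no warranty pays 16.
high-quality: assigned the warranty, nets 23 − 1 = 22; deviating to no warranty nets 16.
low-quality: assigned no warranty, nets 16; deviating to the warranty nets 23 − 14 = 9.
Both types strictly prefer their assigned action; no profitable deviation.

Neither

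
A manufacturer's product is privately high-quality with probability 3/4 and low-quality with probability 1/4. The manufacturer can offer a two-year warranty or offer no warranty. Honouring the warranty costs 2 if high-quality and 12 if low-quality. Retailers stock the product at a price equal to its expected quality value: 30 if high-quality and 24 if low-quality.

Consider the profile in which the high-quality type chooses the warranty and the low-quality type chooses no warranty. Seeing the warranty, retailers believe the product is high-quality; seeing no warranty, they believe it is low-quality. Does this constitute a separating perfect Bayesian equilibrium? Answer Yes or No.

Yes

Under these beliefs, the warranty earns price 30 and no warranty earns price 24.
high-quality: the warranty nets 30 − 2 = 28; no warranty nets 24. high-quality prefers the warranty.
low-quality: the warranty nets 30 − 12 = 18; no warranty nets 24. low-quality prefers no warranty.
Neither type deviates, so the separating profile is an equilibrium.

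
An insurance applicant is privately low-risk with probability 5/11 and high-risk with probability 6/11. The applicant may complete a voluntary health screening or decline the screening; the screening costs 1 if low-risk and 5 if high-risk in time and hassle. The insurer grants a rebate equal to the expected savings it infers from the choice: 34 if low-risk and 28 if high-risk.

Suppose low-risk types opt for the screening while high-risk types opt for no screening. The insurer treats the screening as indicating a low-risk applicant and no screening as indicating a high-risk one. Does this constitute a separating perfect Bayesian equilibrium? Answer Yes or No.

No

Under these beliefs, the screening earns rebate 34 and no screening earns rebate 28.
low-risk: the screening nets 34 − 1 = 33; no screening nets 28. low-risk prefers the screening.
high-risk: the screening nets 34 − 5 = 29; no screening nets 28. high-risk would deviate to the screening.
high-risk has a profitable deviation, so the profile is not an equilibrium.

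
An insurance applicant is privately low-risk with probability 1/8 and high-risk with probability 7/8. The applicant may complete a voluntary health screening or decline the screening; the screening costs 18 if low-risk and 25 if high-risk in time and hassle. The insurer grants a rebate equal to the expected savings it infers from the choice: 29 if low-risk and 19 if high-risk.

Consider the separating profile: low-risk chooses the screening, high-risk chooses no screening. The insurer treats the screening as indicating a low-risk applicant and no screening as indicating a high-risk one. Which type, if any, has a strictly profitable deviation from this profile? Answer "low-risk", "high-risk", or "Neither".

The screening pays 29; no screening pays 19.
low-risk: assigned the screening, nets 29 − 18 = 11; deviating to no screening nets 19.
high-risk: assigned no screening, nets 19; deviating to the screening nets 29 − 25 = 4.
The low-risk type gains 8 by deviating.

low-risk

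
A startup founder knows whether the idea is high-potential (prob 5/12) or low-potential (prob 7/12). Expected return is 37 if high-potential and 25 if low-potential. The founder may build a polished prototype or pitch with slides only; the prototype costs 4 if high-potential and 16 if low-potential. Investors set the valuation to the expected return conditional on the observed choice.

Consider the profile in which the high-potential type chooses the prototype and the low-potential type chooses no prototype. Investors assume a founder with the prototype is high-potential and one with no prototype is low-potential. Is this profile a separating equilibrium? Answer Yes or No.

Yes

Under these beliefs, the prototype earns valuation 37 and no prototype earns valuation 25.
high-potential: the prototype nets 37 − 4 = 33; no prototype nets 25. high-potential prefers the prototype.
low-potential: the prototype nets 37 − 16 = 21; no prototype nets 25. low-potential prefers no prototype.
Neither type deviates, so the separating profile is an equilibrium.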